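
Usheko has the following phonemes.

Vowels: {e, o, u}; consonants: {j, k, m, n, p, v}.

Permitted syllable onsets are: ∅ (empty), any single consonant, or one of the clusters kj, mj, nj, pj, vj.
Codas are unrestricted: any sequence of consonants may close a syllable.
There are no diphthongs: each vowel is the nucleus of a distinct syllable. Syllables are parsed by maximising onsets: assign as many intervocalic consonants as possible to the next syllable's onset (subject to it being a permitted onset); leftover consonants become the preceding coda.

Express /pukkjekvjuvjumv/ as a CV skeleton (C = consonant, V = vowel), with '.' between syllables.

Vowels present: u, e, u, u; each is a nucleus, giving 4 syllables.
σ1/σ2 boundary: /kkj/ splits as /k/ + /kj/ (/kj/ is the longest suffix that is a licit onset).
σ2/σ3 boundary: cluster /kvj/ — the longest permitted-onset suffix is /vj/; onset = /vj/, preceding coda = /k/.
σ3/σ4 boundary: cluster /vj/ — /vj/ is itself a permitted onset, so the whole cluster goes right; preceding coda = ∅.
Putting it together: puk.kjek.vju.vjumv.
Mapping each syllable to C/V: /puk/ → CVC, /kjek/ → CCVC, /vju/ → CCV, /vjumv/ → CCVCC.

CVC.CCVC.CCV.CCVCC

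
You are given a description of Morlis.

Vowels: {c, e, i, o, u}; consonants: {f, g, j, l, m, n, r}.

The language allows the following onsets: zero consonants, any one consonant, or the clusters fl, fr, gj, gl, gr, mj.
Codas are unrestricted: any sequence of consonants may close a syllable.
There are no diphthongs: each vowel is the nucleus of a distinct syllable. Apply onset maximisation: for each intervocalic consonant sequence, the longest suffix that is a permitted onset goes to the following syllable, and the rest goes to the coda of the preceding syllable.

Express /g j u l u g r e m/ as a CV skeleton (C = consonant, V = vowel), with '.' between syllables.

The vowels are u, u, e — 3 nuclei, so 3 syllables.
/u…u/ gap (V1→V2): /l/ → onset of the next syllable (single consonants are always licit onsets).
/u…e/ gap (V2→V3): cluster /gr/ — /gr/ is itself a permitted onset, so the whole cluster goes right; preceding coda = ∅.
Result: gju.lu.grem.
Mapping each syllable to C/V: /gju/ → CCV, /lu/ → CV, /grem/ → CCVC.

CCV.CV.CCVC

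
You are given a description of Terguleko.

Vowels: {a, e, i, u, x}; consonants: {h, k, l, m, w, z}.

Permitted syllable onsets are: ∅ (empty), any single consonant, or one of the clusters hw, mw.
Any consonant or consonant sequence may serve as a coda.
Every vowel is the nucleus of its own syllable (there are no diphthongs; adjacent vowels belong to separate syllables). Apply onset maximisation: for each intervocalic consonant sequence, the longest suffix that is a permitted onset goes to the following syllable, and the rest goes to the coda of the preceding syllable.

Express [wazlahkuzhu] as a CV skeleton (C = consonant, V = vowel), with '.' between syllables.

CVC.CVC.CVC.CV

Nuclei (vowels): a, a, u, u → 4 syllables.
V1 /a/ – V2 /a/: cluster /zl/ — the longest permitted-onset suffix is /l/; onset = /l/, preceding coda = /z/.
V2 /a/ – V3 /u/: /hk/ — longest licit onset from the right is /k/, leaving /h/ as coda.
V3 /u/ – V4 /u/: /zh/ splits as /z/ + /h/ (/h/ is the longest suffix that is a licit onset).
Result: waz.lah.kuz.hu.
Mapping each syllable to C/V: /waz/ → CVC, /lah/ → CVC, /kuz/ → CVC, /hu/ → CV.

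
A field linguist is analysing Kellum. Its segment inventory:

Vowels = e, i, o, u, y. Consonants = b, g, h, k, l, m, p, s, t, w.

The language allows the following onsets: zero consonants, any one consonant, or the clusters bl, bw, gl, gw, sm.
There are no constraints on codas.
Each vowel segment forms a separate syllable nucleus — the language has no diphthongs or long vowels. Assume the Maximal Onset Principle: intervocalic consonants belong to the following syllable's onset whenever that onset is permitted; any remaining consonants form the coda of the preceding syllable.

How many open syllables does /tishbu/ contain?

Nuclei (vowels): i, u → 2 syllables.
σ1/σ2 boundary: cluster /shb/ — the longest permitted-onset suffix is /b/; onset = /b/, preceding coda = /sh/.
Result: tish.bu.
Classifying each syllable: /tish/ (closed), /bu/ (open).
Open syllables: 1.

1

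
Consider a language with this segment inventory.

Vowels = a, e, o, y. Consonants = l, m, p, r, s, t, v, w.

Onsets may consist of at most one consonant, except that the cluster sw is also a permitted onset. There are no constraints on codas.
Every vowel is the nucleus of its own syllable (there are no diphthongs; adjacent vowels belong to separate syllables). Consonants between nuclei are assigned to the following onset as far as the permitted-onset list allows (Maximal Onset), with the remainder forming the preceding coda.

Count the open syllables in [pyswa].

Vowels present: y, a; each is a nucleus, giving 2 syllables.
σ1/σ2 boundary: cluster /sw/ — /sw/ is itself a permitted onset, so the whole cluster goes right; preceding coda = ∅.
Putting it together: py.swa.
Classifying each syllable: /py/ (open), /swa/ (open).
Open syllables: 2.

2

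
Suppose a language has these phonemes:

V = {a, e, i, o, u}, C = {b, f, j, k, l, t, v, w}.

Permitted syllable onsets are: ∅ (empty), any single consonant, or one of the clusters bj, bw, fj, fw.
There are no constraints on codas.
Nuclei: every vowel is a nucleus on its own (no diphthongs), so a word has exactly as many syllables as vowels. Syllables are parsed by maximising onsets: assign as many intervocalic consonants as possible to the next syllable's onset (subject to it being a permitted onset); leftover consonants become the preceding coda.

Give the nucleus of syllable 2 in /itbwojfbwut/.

Nuclei (vowels): i, o, u → 3 syllables.
The second nucleus (vowel 2 from the left) is /o/.

o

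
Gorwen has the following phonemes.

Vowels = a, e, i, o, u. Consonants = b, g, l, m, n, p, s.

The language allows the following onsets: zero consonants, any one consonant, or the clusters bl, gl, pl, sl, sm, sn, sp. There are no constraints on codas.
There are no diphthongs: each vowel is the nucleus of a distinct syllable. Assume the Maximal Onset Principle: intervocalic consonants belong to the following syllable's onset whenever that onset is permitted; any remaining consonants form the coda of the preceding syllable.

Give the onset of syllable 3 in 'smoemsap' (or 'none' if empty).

s

Vowels present: o, e, a; each is a nucleus, giving 3 syllables.
V1 /o/ – V2 /e/: hiatus — the boundary sits between the two vowels.
V2 /e/ – V3 /a/: /ms/; trying suffixes from longest down, /s/ is the first permitted one, so coda /m/ | onset /s/.
Putting it together: smo.em.sap.
Syllable 3 is /sap/: onset /s/, nucleus /a/, coda /p/.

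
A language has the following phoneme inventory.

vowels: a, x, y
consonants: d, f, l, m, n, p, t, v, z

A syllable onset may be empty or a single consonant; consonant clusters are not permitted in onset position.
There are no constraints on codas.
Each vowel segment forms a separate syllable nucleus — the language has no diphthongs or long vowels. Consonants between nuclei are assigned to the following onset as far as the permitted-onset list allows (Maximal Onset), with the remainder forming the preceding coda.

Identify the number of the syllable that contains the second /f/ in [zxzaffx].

3

The vowels are x, a, x — 3 nuclei, so 3 syllables.
V1 /x/ – V2 /a/: /z/ → onset of the next syllable (single consonants are always licit onsets).
V2 /a/ – V3 /x/: cluster /ff/ — the longest permitted-onset suffix is /f/; onset = /f/, preceding coda = /f/.
Result: zx.zaf.fx.
The second /f/ is in the onset of syllable 3 (/fx/).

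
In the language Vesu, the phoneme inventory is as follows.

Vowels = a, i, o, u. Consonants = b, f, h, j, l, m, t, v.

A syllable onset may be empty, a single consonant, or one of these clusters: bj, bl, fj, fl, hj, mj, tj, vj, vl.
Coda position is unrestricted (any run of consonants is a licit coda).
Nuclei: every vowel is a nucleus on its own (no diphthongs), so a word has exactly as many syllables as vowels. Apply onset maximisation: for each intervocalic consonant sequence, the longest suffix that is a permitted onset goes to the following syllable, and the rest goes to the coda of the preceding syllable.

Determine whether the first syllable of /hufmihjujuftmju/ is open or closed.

closed

Vowels present: u, i, u, u, u; each is a nucleus, giving 5 syllables.
/u…i/ gap (V1→V2): cluster /fm/ — the longest permitted-onset suffix is /m/; onset = /m/, preceding coda = /f/.
/i…u/ gap (V2→V3): cluster /hj/ — /hj/ is itself a permitted onset, so the whole cluster goes right; preceding coda = ∅.
/u…u/ gap (V3→V4): /j/ → onset of the next syllable (single consonants are always licit onsets).
/u…u/ gap (V4→V5): /ftmj/; trying suffixes from longest down, /mj/ is the first permitted one, so coda /ft/ | onset /mj/.
Result: huf.mi.hju.juft.mju.
Syllable 1 is /huf/ with coda /f/, so it is closed.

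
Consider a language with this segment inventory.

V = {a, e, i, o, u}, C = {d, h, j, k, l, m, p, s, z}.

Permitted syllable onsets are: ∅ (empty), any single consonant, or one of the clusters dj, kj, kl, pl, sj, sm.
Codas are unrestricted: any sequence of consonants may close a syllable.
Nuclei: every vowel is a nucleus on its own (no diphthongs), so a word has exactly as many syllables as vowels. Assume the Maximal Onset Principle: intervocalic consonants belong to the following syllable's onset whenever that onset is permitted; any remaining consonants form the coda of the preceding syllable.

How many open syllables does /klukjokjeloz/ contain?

The vowels are u, o, e, o — 4 nuclei, so 4 syllables.
/u…o/ gap (V1→V2): cluster /kj/ — /kj/ is itself a permitted onset, so the whole cluster goes right; preceding coda = ∅.
/o…e/ gap (V2→V3): cluster /kj/ — /kj/ is itself a permitted onset, so the whole cluster goes right; preceding coda = ∅.
/e…o/ gap (V3→V4): /l/ is a single consonant, so it becomes the next onset.
Result: klu.kjo.kje.loz.
Classifying each syllable: /klu/ (open), /kjo/ (open), /kje/ (open), /loz/ (closed).
Open syllables: 3.

3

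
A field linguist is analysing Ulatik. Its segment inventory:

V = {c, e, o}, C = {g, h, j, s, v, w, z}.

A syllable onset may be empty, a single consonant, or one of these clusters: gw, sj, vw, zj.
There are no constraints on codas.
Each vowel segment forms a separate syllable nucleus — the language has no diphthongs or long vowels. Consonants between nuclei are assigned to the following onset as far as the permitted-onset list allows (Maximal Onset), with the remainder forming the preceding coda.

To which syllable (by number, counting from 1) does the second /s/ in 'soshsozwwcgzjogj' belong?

Nuclei (vowels): o, o, c, o → 4 syllables.
V1 /o/ – V2 /o/: /shs/; trying suffixes from longest down, /s/ is the first permitted one, so coda /sh/ | onset /s/.
V2 /o/ – V3 /c/: /zww/; trying suffixes from longest down, /w/ is the first permitted one, so coda /zw/ | onset /w/.
V3 /c/ – V4 /o/: /gzj/ — longest licit onset from the right is /zj/, leaving /g/ as coda.
So the parse is sosh.sozw.wcg.zjogj.
The second /s/ is in the coda of syllable 1 (/sosh/).

1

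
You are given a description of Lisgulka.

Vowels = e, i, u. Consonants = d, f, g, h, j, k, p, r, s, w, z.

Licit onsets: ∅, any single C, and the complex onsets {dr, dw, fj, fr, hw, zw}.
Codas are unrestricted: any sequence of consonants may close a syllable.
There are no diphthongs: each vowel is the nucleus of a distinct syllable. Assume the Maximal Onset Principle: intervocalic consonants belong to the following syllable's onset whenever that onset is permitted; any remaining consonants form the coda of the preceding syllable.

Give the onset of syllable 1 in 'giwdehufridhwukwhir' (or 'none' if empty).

Nuclei (vowels): i, e, u, i, u, i → 6 syllables.
σ1/σ2 boundary: /wd/ splits as /w/ + /d/ (/d/ is the longest suffix that is a licit onset).
σ2/σ3 boundary: /h/ → onset of the next syllable (single consonants are always licit onsets).
σ3/σ4 boundary: /fr/ — entire cluster is a permitted onset → onset /fr/, coda ∅.
σ4/σ5 boundary: cluster /dhw/ — the longest permitted-onset suffix is /hw/; onset = /hw/, preceding coda = /d/.
σ5/σ6 boundary: cluster /kwh/ — the longest permitted-onset suffix is /h/; onset = /h/, preceding coda = /kw/.
So the parse is giw.de.hu.frid.hwukw.hir.
Syllable 1 is /giw/: onset /g/, nucleus /i/, coda /w/.

g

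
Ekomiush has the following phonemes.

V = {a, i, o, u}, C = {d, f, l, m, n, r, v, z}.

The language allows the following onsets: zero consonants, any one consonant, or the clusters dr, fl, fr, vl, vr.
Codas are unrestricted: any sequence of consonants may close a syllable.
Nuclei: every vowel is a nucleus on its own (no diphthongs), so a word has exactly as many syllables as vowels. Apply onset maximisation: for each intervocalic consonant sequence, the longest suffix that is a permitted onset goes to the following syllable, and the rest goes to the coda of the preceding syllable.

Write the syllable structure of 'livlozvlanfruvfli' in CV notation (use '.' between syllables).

CV.CCVC.CCVC.CCVC.CCV

Nuclei (vowels): i, o, a, u, i → 5 syllables.
V1 /i/ – V2 /o/: /vl/ — entire cluster is a permitted onset → onset /vl/, coda ∅.
V2 /o/ – V3 /a/: /zvl/ — longest licit onset from the right is /vl/, leaving /z/ as coda.
V3 /a/ – V4 /u/: /nfr/ splits as /n/ + /fr/ (/fr/ is the longest suffix that is a licit onset).
V4 /u/ – V5 /i/: cluster /vfl/ — the longest permitted-onset suffix is /fl/; onset = /fl/, preceding coda = /v/.
So the parse is li.vloz.vlan.fruv.fli.
Mapping each syllable to C/V: /li/ → CV, /vloz/ → CCVC, /vlan/ → CCVC, /fruv/ → CCVC, /fli/ → CCV.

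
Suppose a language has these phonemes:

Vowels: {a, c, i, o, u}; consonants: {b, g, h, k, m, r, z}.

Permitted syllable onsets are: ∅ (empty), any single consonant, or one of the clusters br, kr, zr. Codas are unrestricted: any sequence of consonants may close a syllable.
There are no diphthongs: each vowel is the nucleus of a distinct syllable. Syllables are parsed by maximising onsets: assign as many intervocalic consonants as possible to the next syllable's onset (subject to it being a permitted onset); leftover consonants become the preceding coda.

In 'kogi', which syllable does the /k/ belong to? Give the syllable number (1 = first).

1

Nuclei (vowels): o, i → 2 syllables.
σ1/σ2 boundary: /g/ → onset of the next syllable (single consonants are always licit onsets).
So the parse is ko.gi.
The /k/ is in the onset of syllable 1 (/ko/).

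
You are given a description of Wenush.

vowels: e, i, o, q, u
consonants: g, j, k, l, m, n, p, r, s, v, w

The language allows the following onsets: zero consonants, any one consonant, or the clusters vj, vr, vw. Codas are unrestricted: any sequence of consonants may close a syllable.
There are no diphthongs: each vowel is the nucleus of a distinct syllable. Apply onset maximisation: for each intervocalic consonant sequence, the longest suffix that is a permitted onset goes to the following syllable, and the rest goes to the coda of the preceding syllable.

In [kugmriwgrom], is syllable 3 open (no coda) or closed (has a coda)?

Vowels present: u, i, o; each is a nucleus, giving 3 syllables.
σ1/σ2 boundary: cluster /gmr/ — the longest permitted-onset suffix is /r/; onset = /r/, preceding coda = /gm/.
σ2/σ3 boundary: /wgr/ — longest licit onset from the right is /r/, leaving /wg/ as coda.
Syllabification: kugm.riwg.rom.
Syllable 3 is /rom/ with coda /m/, so it is closed.

closed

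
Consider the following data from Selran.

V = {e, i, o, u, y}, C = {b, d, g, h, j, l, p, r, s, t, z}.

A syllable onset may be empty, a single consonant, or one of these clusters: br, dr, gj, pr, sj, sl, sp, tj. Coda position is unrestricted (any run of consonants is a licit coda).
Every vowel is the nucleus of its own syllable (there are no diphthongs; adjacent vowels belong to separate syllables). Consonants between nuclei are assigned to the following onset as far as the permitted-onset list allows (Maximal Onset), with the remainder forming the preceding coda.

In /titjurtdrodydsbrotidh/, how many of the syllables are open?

3

Vowels present: i, u, o, y, o, i; each is a nucleus, giving 6 syllables.
σ1/σ2 boundary: /tj/ — entire cluster is a permitted onset → onset /tj/, coda ∅.
σ2/σ3 boundary: /rtdr/ — longest licit onset from the right is /dr/, leaving /rt/ as coda.
σ3/σ4 boundary: /d/ is a single consonant, so it becomes the next onset.
σ4/σ5 boundary: /dsbr/; trying suffixes from longest down, /br/ is the first permitted one, so coda /ds/ | onset /br/.
σ5/σ6 boundary: /t/ is a single consonant, so it becomes the next onset.
Syllabification: ti.tjurt.dro.dyds.bro.tidh.
Classifying each syllable: /ti/ (open), /tjurt/ (closed), /dro/ (open), /dyds/ (closed), /bro/ (open), /tidh/ (closed).
Open syllables: 3.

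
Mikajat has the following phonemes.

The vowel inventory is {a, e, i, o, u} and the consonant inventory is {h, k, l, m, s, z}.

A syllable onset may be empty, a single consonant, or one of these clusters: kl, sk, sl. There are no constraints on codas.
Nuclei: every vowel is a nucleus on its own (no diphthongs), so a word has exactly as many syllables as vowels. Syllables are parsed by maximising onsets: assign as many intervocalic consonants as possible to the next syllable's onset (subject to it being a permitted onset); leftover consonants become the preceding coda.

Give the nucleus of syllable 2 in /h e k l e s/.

e

The vowels are e, e — 2 nuclei, so 2 syllables.
The second nucleus (vowel 2 from the left) is /e/.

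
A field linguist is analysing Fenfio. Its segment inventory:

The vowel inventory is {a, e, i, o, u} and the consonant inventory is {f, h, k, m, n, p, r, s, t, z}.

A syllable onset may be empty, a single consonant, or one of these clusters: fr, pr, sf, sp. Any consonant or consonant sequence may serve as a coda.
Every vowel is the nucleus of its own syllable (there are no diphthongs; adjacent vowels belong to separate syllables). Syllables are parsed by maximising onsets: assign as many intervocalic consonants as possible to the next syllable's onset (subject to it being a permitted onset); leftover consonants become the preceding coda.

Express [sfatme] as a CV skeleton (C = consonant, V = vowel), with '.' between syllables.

The vowels are a, e — 2 nuclei, so 2 syllables.
V1 /a/ – V2 /e/: /tm/ — longest licit onset from the right is /m/, leaving /t/ as coda.
So the parse is sfat.me.
Mapping each syllable to C/V: /sfat/ → CCVC, /me/ → CV.

CCVC.CV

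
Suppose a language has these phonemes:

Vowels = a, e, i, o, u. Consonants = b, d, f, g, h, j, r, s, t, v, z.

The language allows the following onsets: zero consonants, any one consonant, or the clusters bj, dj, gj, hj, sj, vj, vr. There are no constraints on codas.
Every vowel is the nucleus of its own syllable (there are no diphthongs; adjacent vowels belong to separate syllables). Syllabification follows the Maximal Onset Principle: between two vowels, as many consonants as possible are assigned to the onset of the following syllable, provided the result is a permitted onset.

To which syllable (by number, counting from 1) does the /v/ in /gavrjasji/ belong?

1

The vowels are a, a, i — 3 nuclei, so 3 syllables.
/a…a/ gap (V1→V2): /vrj/ splits as /vr/ + /j/ (/j/ is the longest suffix that is a licit onset).
/a…i/ gap (V2→V3): /sj/ — entire cluster is a permitted onset → onset /sj/, coda ∅.
So the parse is gavr.ja.sji.
The /v/ is in the coda of syllable 1 (/gavr/).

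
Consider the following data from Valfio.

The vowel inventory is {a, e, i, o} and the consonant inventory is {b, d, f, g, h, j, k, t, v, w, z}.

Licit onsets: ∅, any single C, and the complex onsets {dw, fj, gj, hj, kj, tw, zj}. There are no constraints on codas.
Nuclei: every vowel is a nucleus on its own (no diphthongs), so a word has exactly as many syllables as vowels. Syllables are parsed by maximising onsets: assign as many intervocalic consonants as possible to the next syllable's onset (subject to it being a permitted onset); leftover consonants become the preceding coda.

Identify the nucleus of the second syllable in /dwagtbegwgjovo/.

e

Vowels present: a, e, o, o; each is a nucleus, giving 4 syllables.
The second nucleus (vowel 2 from the left) is /e/.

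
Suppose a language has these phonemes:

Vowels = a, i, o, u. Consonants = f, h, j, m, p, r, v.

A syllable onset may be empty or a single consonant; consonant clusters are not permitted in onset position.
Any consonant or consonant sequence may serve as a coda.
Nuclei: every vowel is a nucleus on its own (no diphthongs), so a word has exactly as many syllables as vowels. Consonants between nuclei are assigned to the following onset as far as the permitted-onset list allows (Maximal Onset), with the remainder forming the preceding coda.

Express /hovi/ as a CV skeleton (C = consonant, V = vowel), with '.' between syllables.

CV.CV

The vowels are o, i — 2 nuclei, so 2 syllables.
Between /o/ (V1) and /i/ (V2): /v/ is a single consonant, so it becomes the next onset.
Putting it together: ho.vi.
Mapping each syllable to C/V: /ho/ → CV, /vi/ → CV.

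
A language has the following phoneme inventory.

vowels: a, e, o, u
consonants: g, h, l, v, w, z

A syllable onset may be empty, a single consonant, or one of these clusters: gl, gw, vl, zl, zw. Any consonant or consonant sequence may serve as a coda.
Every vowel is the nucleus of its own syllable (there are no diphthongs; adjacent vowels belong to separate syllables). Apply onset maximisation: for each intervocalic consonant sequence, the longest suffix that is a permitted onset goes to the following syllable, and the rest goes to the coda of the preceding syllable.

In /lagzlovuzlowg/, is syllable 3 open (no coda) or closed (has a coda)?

Vowels present: a, o, u, o; each is a nucleus, giving 4 syllables.
Between /a/ (V1) and /o/ (V2): /gzl/; trying suffixes from longest down, /zl/ is the first permitted one, so coda /g/ | onset /zl/.
Between /o/ (V2) and /u/ (V3): /v/ is a single consonant, so it becomes the next onset.
Between /u/ (V3) and /o/ (V4): /zl/ — entire cluster is a permitted onset → onset /zl/, coda ∅.
So the parse is lag.zlo.vu.zlowg.
Syllable 3 is /vu/; it ends in its nucleus with no coda, so it is open.

open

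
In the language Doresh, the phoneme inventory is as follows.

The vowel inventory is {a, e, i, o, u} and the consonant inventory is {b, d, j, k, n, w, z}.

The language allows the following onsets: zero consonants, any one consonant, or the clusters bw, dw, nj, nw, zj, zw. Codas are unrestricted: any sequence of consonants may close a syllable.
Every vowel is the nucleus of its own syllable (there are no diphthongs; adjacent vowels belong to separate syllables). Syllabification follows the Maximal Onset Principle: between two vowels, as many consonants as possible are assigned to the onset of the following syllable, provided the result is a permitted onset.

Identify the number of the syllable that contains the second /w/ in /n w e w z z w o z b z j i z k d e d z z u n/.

The vowels are e, o, i, e, u — 5 nuclei, so 5 syllables.
/e…o/ gap (V1→V2): /wzzw/; trying suffixes from longest down, /zw/ is the first permitted one, so coda /wz/ | onset /zw/.
/o…i/ gap (V2→V3): /zbzj/ splits as /zb/ + /zj/ (/zj/ is the longest suffix that is a licit onset).
/i…e/ gap (V3→V4): /zkd/; trying suffixes from longest down, /d/ is the first permitted one, so coda /zk/ | onset /d/.
/e…u/ gap (V4→V5): cluster /dzz/ — the longest permitted-onset suffix is /z/; onset = /z/, preceding coda = /dz/.
Result: nwewz.zwozb.zjizk.dedz.zun.
The second /w/ is in the coda of syllable 1 (/nwewz/).

1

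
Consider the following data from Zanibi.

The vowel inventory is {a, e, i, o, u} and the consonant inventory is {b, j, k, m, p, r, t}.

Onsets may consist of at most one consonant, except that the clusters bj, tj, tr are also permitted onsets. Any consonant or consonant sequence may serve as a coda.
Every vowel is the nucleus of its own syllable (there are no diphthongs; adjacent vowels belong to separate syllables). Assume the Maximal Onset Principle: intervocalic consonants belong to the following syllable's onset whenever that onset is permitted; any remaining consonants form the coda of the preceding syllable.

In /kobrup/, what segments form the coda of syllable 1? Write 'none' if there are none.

b

Vowels present: o, u; each is a nucleus, giving 2 syllables.
Between /o/ (V1) and /u/ (V2): /br/; trying suffixes from longest down, /r/ is the first permitted one, so coda /b/ | onset /r/.
So the parse is kob.rup.
Syllable 1 is /kob/: onset /k/, nucleus /o/, coda /b/.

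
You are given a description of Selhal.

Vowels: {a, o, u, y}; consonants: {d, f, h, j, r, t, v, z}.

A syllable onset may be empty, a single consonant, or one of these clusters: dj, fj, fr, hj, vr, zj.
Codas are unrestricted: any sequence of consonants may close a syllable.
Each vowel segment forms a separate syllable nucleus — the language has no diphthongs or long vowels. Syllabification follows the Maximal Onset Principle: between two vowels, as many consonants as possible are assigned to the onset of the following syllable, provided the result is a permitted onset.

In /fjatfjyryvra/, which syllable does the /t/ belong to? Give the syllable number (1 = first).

1

Nuclei (vowels): a, y, y, a → 4 syllables.
V1 /a/ – V2 /y/: /tfj/ — longest licit onset from the right is /fj/, leaving /t/ as coda.
V2 /y/ – V3 /y/: just /r/ — single C goes to the following onset.
V3 /y/ – V4 /a/: cluster /vr/ — /vr/ is itself a permitted onset, so the whole cluster goes right; preceding coda = ∅.
So the parse is fjat.fjy.ry.vra.
The /t/ is in the coda of syllable 1 (/fjat/).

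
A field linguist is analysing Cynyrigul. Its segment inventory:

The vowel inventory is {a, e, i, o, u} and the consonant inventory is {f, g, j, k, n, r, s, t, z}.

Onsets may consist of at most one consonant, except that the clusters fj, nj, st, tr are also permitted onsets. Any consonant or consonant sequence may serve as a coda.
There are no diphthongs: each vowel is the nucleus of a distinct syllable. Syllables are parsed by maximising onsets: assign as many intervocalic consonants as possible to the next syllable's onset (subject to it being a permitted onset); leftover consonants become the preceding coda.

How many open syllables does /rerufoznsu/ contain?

3

Vowels present: e, u, o, u; each is a nucleus, giving 4 syllables.
Between /e/ (V1) and /u/ (V2): /r/ → onset of the next syllable (single consonants are always licit onsets).
Between /u/ (V2) and /o/ (V3): /f/ is a single consonant, so it becomes the next onset.
Between /o/ (V3) and /u/ (V4): cluster /zns/ — the longest permitted-onset suffix is /s/; onset = /s/, preceding coda = /zn/.
Syllabification: re.ru.fozn.su.
Classifying each syllable: /re/ (open), /ru/ (open), /fozn/ (closed), /su/ (open).
Open syllables: 3.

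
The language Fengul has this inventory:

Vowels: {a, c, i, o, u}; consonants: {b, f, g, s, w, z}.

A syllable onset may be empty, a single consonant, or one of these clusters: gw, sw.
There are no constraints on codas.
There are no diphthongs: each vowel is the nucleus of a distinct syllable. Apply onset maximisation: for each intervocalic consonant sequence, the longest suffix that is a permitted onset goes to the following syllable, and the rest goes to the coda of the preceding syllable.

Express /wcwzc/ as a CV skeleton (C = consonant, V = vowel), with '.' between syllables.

CVC.CV

Vowels present: c, c; each is a nucleus, giving 2 syllables.
V1 /c/ – V2 /c/: cluster /wz/ — the longest permitted-onset suffix is /z/; onset = /z/, preceding coda = /w/.
Putting it together: wcw.zc.
Mapping each syllable to C/V: /wcw/ → CVC, /zc/ → CV.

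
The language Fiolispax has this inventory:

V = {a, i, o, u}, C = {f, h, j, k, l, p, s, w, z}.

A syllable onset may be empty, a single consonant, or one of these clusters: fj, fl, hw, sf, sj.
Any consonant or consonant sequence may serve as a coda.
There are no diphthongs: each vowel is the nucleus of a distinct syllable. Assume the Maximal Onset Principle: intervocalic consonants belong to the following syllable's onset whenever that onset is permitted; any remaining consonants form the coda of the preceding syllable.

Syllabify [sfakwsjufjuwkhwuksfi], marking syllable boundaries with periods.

sfakw.sju.fjuwk.hwuk.sfi

The vowels are a, u, u, u, i — 5 nuclei, so 5 syllables.
σ1/σ2 boundary: cluster /kwsj/ — the longest permitted-onset suffix is /sj/; onset = /sj/, preceding coda = /kw/.
σ2/σ3 boundary: cluster /fj/ — /fj/ is itself a permitted onset, so the whole cluster goes right; preceding coda = ∅.
σ3/σ4 boundary: /wkhw/; trying suffixes from longest down, /hw/ is the first permitted one, so coda /wk/ | onset /hw/.
σ4/σ5 boundary: cluster /ksf/ — the longest permitted-onset suffix is /sf/; onset = /sf/, preceding coda = /k/.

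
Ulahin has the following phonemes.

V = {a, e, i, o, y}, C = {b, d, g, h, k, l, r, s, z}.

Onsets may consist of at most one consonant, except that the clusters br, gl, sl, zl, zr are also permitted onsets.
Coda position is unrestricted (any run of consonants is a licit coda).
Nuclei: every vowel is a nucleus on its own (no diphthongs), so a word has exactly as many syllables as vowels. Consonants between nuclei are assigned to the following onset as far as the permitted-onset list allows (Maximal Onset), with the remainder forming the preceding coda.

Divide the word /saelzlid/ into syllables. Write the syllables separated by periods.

sa.el.zlid

Vowels present: a, e, i; each is a nucleus, giving 3 syllables.
Between /a/ (V1) and /e/ (V2): hiatus — the boundary sits between the two vowels.
Between /e/ (V2) and /i/ (V3): /lzl/; trying suffixes from longest down, /zl/ is the first permitted one, so coda /l/ | onset /zl/.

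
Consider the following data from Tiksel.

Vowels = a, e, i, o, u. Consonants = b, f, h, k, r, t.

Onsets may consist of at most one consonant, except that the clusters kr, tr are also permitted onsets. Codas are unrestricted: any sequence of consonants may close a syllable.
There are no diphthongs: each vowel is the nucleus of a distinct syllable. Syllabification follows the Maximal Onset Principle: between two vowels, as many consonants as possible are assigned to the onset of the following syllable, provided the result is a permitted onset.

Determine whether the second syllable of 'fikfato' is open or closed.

The vowels are i, a, o — 3 nuclei, so 3 syllables.
Between /i/ (V1) and /a/ (V2): /kf/ splits as /k/ + /f/ (/f/ is the longest suffix that is a licit onset).
Between /a/ (V2) and /o/ (V3): /t/ is a single consonant, so it becomes the next onset.
So the parse is fik.fa.to.
Syllable 2 is /fa/; it ends in its nucleus with no coda, so it is open.

open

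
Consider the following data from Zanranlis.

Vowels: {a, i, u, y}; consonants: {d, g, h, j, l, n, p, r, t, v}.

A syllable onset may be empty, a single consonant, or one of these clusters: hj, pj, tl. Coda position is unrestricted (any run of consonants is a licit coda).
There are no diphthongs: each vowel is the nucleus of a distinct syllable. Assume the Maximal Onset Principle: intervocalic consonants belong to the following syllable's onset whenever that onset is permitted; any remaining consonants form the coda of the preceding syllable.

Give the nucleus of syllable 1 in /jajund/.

a

The vowels are a, u — 2 nuclei, so 2 syllables.
The first nucleus (vowel 1 from the left) is /a/.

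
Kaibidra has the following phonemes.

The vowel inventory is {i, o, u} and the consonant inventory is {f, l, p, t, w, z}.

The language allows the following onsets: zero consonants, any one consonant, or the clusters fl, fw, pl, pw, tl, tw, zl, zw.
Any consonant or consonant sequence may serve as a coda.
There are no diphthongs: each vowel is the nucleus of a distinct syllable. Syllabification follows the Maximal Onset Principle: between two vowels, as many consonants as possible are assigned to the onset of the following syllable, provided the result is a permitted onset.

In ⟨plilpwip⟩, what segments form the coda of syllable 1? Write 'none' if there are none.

l

Nuclei (vowels): i, i → 2 syllables.
σ1/σ2 boundary: cluster /lpw/ — the longest permitted-onset suffix is /pw/; onset = /pw/, preceding coda = /l/.
Putting it together: plil.pwip.
Syllable 1 is /plil/: onset /pl/, nucleus /i/, coda /l/.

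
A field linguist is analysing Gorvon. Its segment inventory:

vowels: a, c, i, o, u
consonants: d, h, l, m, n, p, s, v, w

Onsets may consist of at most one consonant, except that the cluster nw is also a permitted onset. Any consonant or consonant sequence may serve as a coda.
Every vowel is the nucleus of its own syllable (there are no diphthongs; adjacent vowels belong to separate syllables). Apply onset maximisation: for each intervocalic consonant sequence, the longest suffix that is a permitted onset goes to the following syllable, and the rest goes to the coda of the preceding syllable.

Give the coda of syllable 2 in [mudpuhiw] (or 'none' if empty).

none

Vowels present: u, u, i; each is a nucleus, giving 3 syllables.
Between /u/ (V1) and /u/ (V2): /dp/; trying suffixes from longest down, /p/ is the first permitted one, so coda /d/ | onset /p/.
Between /u/ (V2) and /i/ (V3): /h/ → onset of the next syllable (single consonants are always licit onsets).
Syllabification: mud.pu.hiw.
Syllable 2 is /pu/: onset /p/, nucleus /u/, coda ∅.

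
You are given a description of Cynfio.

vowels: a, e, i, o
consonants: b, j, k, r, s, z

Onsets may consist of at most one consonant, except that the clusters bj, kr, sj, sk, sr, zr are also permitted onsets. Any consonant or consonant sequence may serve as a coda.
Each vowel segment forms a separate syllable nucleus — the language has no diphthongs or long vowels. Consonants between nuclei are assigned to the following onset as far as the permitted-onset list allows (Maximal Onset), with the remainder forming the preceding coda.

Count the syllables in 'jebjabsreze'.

Nuclei (vowels): e, a, e, e → 4 syllables.

4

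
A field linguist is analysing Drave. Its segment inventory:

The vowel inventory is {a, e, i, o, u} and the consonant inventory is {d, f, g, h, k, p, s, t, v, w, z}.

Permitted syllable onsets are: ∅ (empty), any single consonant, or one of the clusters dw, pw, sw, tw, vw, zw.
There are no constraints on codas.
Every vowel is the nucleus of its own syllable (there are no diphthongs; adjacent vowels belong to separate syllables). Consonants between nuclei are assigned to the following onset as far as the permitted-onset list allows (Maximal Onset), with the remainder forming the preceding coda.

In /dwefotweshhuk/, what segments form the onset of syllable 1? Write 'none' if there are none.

dw

Nuclei (vowels): e, o, e, u → 4 syllables.
V1 /e/ – V2 /o/: /f/ is a single consonant, so it becomes the next onset.
V2 /o/ – V3 /e/: cluster /tw/ — /tw/ is itself a permitted onset, so the whole cluster goes right; preceding coda = ∅.
V3 /e/ – V4 /u/: /shh/; trying suffixes from longest down, /h/ is the first permitted one, so coda /sh/ | onset /h/.
Syllabification: dwe.fo.twesh.huk.
Syllable 1 is /dwe/: onset /dw/, nucleus /e/, coda ∅.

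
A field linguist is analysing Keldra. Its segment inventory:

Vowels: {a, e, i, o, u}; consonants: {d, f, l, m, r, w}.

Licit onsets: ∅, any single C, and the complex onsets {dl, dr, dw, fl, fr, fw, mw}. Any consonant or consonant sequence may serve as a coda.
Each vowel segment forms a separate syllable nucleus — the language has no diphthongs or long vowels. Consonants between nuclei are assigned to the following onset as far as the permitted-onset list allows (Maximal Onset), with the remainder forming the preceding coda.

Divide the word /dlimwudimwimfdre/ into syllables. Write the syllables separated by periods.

The vowels are i, u, i, i, e — 5 nuclei, so 5 syllables.
σ1/σ2 boundary: /mw/ is a licit onset in full, so it all attaches to the next syllable.
σ2/σ3 boundary: just /d/ — single C goes to the following onset.
σ3/σ4 boundary: cluster /mw/ — /mw/ is itself a permitted onset, so the whole cluster goes right; preceding coda = ∅.
σ4/σ5 boundary: /mfdr/; trying suffixes from longest down, /dr/ is the first permitted one, so coda /mf/ | onset /dr/.

dli.mwu.di.mwimf.dre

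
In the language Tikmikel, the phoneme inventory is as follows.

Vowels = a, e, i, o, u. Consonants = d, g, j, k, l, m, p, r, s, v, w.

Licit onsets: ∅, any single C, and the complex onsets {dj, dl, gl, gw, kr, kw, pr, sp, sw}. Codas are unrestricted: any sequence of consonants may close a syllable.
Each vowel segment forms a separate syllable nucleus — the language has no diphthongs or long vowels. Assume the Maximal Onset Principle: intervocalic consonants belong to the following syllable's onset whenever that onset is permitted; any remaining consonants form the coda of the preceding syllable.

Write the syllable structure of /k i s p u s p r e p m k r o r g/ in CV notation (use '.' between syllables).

Vowels present: i, u, e, o; each is a nucleus, giving 4 syllables.
V1 /i/ – V2 /u/: /sp/ is a licit onset in full, so it all attaches to the next syllable.
V2 /u/ – V3 /e/: /spr/ splits as /s/ + /pr/ (/pr/ is the longest suffix that is a licit onset).
V3 /e/ – V4 /o/: /pmkr/ — longest licit onset from the right is /kr/, leaving /pm/ as coda.
So the parse is ki.spus.prepm.krorg.
Mapping each syllable to C/V: /ki/ → CV, /spus/ → CCVC, /prepm/ → CCVCC, /krorg/ → CCVCC.

CV.CCVC.CCVCC.CCVCC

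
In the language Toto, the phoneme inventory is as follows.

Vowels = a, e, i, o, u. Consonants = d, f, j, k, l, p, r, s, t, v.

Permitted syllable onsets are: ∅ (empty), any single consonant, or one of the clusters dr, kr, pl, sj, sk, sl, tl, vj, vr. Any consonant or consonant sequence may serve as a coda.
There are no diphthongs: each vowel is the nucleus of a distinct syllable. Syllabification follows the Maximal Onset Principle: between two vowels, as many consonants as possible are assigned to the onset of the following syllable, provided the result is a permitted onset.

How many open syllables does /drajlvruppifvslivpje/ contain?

1

Vowels present: a, u, i, i, e; each is a nucleus, giving 5 syllables.
Between /a/ (V1) and /u/ (V2): /jlvr/; trying suffixes from longest down, /vr/ is the first permitted one, so coda /jl/ | onset /vr/.
Between /u/ (V2) and /i/ (V3): /pp/; trying suffixes from longest down, /p/ is the first permitted one, so coda /p/ | onset /p/.
Between /i/ (V3) and /i/ (V4): /fvsl/; trying suffixes from longest down, /sl/ is the first permitted one, so coda /fv/ | onset /sl/.
Between /i/ (V4) and /e/ (V5): /vpj/; trying suffixes from longest down, /j/ is the first permitted one, so coda /vp/ | onset /j/.
So the parse is drajl.vrup.pifv.slivp.je.
Classifying each syllable: /drajl/ (closed), /vrup/ (closed), /pifv/ (closed), /slivp/ (closed), /je/ (open).
Open syllables: 1.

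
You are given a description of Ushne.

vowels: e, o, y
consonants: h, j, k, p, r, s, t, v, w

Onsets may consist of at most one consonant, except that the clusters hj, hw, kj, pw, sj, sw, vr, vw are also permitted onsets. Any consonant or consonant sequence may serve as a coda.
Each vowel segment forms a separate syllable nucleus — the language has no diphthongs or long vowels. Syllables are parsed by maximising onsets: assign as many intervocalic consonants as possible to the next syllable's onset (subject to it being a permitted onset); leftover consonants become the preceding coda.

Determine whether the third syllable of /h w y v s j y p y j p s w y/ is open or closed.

closed

Vowels present: y, y, y, y; each is a nucleus, giving 4 syllables.
/y…y/ gap (V1→V2): cluster /vsj/ — the longest permitted-onset suffix is /sj/; onset = /sj/, preceding coda = /v/.
/y…y/ gap (V2→V3): /p/ is a single consonant, so it becomes the next onset.
/y…y/ gap (V3→V4): /jpsw/ — longest licit onset from the right is /sw/, leaving /jp/ as coda.
Result: hwyv.sjy.pyjp.swy.
Syllable 3 is /pyjp/ with coda /jp/, so it is closed.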